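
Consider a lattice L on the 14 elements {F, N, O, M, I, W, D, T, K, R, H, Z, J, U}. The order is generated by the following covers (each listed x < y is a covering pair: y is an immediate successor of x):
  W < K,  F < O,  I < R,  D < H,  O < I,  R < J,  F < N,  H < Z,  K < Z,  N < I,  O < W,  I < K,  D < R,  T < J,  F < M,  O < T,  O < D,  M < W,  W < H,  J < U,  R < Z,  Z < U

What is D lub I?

R

Common upper bounds of {D, I}: J, R, U, Z.
The least among these is R.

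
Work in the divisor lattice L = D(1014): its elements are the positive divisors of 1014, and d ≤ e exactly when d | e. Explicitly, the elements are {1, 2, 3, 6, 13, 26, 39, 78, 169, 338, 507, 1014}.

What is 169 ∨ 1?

169

Common upper bounds of {169, 1}: 1014, 169, 338, 507.
The least among these is 169.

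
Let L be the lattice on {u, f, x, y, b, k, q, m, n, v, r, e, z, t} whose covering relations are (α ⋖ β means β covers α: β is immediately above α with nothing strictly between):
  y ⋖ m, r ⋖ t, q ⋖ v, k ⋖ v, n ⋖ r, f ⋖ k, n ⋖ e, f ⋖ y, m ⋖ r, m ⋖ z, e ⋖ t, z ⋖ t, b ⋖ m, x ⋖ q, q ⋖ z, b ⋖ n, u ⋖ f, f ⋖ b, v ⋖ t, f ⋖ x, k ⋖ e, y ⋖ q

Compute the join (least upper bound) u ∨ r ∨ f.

Common upper bounds of {u, r, f}: r, t.
The least among these is r.

r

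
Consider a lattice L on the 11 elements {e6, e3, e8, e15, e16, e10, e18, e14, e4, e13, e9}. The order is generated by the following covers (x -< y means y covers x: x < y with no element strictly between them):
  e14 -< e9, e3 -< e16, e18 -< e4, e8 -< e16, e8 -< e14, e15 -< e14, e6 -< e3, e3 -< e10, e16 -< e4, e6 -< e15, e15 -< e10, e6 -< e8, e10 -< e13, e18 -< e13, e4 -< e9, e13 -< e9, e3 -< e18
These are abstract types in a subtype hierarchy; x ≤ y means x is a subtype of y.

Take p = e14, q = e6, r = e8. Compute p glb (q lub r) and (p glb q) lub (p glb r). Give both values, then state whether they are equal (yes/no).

e8; e8; yes

q lub r = e8, so p glb (q lub r) = e14 glb e8 = e8.
p glb q = e6 and p glb r = e8, so (p glb q) lub (p glb r) = e6 lub e8 = e8.
Equal: yes.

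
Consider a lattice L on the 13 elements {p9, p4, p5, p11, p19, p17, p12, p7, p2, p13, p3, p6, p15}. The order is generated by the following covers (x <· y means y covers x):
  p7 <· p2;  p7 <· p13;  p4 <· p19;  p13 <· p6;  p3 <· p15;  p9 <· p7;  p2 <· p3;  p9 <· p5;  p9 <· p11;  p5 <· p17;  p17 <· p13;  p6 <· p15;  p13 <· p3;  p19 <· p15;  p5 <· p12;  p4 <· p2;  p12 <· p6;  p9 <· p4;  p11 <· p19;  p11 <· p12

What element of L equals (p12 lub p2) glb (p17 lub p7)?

p13

p12 ∨ p2 = p15
p17 ∨ p7 = p13
p15 ∧ p13 = p13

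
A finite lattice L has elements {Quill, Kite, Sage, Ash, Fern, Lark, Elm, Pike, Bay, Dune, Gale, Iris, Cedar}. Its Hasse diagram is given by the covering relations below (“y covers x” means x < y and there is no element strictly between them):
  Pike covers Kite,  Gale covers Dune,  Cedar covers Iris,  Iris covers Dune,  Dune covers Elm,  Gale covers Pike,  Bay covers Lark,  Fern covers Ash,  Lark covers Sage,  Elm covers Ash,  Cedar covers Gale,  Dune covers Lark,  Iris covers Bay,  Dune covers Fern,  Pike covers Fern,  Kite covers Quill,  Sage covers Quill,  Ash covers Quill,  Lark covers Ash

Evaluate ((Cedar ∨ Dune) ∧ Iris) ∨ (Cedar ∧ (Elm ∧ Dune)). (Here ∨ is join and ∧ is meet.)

Iris

Cedar ∨ Dune = Cedar
Cedar ∧ Iris = Iris
Elm ∧ Dune = Elm
Cedar ∧ Elm = Elm
Iris ∨ Elm = Iris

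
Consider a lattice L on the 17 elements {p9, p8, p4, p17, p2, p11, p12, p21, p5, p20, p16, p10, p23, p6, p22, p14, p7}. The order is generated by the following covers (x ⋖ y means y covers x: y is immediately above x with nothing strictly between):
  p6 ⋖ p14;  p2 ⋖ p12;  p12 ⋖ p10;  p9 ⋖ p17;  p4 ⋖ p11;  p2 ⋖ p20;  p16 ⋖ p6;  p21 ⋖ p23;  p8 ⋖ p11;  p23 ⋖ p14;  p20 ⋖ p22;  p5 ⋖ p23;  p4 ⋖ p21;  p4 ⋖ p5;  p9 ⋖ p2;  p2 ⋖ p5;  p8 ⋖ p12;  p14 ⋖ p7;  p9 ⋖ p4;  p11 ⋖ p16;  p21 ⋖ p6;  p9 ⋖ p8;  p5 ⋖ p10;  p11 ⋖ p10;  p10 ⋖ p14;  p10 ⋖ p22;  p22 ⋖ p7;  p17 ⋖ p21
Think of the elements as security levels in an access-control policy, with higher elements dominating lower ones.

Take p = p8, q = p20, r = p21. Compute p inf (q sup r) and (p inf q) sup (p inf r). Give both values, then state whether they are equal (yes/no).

p8; p9; no

q sup r = p7, so p inf (q sup r) = p8 inf p7 = p8.
p inf q = p9 and p inf r = p9, so (p inf q) sup (p inf r) = p9 sup p9 = p9.
Equal: no.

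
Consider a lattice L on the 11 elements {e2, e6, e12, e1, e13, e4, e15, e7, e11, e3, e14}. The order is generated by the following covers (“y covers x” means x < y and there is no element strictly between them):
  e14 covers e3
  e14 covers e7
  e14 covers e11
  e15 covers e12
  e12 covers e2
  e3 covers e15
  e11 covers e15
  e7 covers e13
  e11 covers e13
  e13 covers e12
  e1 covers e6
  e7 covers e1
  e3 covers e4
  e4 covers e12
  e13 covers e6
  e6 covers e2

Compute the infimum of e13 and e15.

e12

Common lower bounds of {e13, e15}: e12, e2.
The greatest among these is e12.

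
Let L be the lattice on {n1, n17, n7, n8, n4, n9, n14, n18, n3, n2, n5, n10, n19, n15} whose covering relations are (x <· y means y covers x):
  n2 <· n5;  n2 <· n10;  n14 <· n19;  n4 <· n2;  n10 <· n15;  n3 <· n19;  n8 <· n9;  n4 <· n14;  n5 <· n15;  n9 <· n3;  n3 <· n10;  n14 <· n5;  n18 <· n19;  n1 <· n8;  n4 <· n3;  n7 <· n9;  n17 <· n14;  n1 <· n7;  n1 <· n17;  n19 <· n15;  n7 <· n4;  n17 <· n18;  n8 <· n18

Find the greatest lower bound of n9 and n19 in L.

Common lower bounds of {n9, n19}: n1, n7, n8, n9.
The greatest among these is n9.

n9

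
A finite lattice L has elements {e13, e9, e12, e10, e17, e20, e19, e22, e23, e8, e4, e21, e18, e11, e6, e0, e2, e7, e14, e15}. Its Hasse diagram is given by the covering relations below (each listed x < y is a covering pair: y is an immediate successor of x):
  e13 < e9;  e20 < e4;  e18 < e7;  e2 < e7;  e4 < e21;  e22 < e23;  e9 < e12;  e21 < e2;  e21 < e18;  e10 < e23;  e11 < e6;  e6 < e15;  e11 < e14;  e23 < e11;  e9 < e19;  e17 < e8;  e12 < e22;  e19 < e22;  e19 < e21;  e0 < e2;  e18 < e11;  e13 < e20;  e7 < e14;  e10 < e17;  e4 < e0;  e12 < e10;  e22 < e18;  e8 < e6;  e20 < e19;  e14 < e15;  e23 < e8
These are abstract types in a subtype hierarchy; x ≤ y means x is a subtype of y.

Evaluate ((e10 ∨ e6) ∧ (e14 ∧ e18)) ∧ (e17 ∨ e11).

e18

e10 ∨ e6 = e6
e14 ∧ e18 = e18
e6 ∧ e18 = e18
e17 ∨ e11 = e6
e18 ∧ e6 = e18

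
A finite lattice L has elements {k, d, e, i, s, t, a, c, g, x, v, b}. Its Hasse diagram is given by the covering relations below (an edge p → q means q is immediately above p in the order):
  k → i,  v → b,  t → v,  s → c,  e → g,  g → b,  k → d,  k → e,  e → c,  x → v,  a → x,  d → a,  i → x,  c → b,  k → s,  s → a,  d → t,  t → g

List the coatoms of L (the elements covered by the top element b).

The coatoms are exactly the elements covered by b: c, g, v.

c, g, v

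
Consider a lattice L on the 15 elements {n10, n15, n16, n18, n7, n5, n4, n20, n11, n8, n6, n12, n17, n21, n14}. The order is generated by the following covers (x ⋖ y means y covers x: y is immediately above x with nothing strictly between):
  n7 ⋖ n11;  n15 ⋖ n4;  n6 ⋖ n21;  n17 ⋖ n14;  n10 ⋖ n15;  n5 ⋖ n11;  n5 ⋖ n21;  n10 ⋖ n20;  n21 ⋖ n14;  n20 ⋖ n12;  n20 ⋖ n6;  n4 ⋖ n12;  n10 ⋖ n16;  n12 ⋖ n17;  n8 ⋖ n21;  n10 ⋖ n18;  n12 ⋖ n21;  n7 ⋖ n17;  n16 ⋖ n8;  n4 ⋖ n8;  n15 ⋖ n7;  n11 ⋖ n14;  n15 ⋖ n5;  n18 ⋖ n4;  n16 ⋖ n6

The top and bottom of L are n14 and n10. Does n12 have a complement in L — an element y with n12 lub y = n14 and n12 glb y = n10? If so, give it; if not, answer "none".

none

For every candidate y, either n12 ∨ y ≠ n14 or n12 ∧ y ≠ n10; no complement exists.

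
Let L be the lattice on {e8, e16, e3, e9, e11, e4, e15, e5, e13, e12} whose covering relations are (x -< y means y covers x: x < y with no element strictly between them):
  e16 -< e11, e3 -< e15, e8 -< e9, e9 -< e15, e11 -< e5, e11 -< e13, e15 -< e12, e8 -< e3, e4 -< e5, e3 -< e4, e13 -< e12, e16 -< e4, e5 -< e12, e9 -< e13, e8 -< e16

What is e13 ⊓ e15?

Common lower bounds of {e13, e15}: e8, e9.
The greatest among these is e9.

e9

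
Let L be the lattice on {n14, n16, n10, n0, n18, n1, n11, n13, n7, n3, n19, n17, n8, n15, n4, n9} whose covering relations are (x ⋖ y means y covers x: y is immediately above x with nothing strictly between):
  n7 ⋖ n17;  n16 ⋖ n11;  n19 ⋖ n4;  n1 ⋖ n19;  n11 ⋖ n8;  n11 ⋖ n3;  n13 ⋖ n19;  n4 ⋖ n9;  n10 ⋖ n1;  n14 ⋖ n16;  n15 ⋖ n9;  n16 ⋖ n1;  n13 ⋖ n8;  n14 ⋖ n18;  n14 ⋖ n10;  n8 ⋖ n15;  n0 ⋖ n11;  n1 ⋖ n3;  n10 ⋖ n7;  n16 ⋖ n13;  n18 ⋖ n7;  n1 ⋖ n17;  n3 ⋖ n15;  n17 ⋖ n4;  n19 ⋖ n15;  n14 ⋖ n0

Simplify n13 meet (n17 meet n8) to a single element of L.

n16

n17 ∧ n8 = n16
n13 ∧ n16 = n16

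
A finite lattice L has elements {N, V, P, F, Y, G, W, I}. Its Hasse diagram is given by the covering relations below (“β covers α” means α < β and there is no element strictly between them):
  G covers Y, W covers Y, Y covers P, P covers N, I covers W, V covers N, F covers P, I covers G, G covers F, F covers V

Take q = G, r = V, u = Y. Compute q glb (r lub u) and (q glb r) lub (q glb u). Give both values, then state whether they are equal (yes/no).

r lub u = G, so q glb (r lub u) = G glb G = G.
q glb r = V and q glb u = Y, so (q glb r) lub (q glb u) = V lub Y = G.
Equal: yes.

G; G; yes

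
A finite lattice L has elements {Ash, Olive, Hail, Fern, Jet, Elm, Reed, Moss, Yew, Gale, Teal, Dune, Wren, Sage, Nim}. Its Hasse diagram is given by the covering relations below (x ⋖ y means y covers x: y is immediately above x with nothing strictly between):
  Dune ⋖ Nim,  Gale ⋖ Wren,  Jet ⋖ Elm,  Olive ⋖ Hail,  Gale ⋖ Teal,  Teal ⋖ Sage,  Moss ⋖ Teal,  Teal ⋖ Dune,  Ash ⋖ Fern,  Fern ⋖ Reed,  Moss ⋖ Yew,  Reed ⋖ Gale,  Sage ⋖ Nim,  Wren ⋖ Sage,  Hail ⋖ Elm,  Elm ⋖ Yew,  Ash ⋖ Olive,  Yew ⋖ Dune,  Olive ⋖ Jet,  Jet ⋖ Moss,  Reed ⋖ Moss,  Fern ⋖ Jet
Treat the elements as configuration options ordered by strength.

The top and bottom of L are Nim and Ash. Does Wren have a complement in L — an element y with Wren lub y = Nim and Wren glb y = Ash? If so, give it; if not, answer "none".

Hail

Need y with Wren ∨ y = Nim and Wren ∧ y = Ash.
Checking each element gives: Hail.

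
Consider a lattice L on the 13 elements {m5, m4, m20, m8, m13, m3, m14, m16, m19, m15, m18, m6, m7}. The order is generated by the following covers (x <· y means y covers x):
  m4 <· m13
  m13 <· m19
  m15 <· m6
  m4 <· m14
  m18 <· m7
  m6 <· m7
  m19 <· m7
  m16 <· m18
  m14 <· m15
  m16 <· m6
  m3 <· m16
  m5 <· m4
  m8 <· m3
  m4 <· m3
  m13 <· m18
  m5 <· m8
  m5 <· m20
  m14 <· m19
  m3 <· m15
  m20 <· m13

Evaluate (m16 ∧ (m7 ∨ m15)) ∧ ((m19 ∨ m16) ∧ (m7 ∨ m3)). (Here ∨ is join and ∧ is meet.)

m7 ∨ m15 = m7
m16 ∧ m7 = m16
m19 ∨ m16 = m7
m7 ∨ m3 = m7
m7 ∧ m7 = m7
m16 ∧ m7 = m16

m16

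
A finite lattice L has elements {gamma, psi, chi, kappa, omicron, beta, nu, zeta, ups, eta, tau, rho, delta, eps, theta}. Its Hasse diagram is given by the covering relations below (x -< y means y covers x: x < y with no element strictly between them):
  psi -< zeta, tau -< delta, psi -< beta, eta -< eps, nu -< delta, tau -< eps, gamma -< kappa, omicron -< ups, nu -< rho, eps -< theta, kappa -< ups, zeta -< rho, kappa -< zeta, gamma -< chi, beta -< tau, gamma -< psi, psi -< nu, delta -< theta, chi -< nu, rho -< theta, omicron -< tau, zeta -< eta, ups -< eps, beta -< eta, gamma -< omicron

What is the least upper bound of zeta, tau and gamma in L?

eps

Common upper bounds of {zeta, tau, gamma}: eps, theta.
The least among these is eps.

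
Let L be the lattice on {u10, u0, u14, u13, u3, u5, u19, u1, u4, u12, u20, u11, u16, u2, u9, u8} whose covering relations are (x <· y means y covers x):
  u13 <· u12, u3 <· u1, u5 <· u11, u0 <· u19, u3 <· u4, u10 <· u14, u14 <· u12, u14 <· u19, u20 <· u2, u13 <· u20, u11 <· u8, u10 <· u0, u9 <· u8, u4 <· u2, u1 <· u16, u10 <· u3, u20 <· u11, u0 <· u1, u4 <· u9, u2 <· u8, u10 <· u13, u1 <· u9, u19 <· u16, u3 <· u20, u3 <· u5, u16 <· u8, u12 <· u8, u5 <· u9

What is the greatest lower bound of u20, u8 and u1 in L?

Common lower bounds of {u20, u8, u1}: u10, u3.
The greatest among these is u3.

u3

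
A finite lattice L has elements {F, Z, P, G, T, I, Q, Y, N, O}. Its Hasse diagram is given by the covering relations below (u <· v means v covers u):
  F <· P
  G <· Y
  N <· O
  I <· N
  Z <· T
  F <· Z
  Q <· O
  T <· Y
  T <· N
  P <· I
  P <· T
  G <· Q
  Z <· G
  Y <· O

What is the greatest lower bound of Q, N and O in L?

Common lower bounds of {Q, N, O}: F, Z.
The greatest among these is Z.

Z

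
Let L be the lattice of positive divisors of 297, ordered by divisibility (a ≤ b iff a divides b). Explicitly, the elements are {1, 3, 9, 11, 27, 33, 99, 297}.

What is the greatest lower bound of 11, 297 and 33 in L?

In the divisibility order, the meet is the greatest common divisor: gcd(11, 297, 33) = 11.

11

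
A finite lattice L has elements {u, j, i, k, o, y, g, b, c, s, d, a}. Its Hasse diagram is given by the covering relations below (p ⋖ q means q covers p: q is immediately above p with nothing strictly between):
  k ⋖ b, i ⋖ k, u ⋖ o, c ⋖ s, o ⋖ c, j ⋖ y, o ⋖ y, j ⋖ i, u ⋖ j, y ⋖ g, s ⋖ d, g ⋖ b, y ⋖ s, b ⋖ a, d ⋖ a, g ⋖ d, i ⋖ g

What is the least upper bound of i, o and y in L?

Common upper bounds of {i, o, y}: a, b, d, g.
The least among these is g.

g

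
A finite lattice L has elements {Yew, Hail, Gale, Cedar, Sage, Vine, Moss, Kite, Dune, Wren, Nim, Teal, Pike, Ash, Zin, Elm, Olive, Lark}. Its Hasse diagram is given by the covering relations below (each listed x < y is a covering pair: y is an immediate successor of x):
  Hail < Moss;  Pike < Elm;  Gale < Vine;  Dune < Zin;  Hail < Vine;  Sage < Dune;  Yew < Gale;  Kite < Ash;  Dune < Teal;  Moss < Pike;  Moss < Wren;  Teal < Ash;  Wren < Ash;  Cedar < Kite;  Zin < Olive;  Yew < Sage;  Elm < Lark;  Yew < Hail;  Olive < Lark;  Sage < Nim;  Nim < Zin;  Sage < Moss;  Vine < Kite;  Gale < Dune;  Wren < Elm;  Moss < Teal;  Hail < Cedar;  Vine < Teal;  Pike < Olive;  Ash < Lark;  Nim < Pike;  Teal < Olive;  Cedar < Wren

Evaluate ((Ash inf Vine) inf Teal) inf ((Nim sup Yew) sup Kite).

Vine

Ash ∧ Vine = Vine
Vine ∧ Teal = Vine
Nim ∨ Yew = Nim
Nim ∨ Kite = Lark
Vine ∧ Lark = Vine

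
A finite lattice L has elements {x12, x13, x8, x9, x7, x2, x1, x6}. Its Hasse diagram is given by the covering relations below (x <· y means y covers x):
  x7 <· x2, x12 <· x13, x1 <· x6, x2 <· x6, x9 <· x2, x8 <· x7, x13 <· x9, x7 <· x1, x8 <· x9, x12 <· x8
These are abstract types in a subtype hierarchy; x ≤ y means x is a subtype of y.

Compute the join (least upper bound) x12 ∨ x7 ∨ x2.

Common upper bounds of {x12, x7, x2}: x2, x6.
The least among these is x2.

x2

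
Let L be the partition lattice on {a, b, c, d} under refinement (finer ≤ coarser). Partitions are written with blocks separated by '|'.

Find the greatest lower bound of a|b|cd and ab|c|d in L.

a|b|c|d

The meet (common refinement) of a|b|cd and ab|c|d intersects blocks pairwise, giving a|b|c|d.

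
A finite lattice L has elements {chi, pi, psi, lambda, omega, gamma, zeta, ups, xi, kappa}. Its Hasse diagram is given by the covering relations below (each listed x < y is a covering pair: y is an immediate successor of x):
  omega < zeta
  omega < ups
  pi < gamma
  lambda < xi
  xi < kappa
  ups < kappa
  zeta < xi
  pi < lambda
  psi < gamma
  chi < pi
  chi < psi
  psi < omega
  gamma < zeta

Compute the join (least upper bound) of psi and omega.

Common upper bounds of {psi, omega}: kappa, omega, ups, xi, zeta.
The least among these is omega.

omega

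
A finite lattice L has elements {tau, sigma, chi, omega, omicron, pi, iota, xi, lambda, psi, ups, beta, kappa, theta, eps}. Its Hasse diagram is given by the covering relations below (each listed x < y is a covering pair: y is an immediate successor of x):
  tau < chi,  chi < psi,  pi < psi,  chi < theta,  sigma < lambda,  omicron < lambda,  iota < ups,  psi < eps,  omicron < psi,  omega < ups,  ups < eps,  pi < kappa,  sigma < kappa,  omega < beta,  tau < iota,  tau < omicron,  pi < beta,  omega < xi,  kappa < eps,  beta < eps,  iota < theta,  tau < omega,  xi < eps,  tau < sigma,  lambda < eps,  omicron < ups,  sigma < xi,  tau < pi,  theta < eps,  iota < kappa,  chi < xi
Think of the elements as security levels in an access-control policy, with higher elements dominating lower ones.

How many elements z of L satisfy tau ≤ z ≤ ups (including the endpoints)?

The interval [tau, ups] = {iota, omega, omicron, tau, ups}, which has 5 elements.

5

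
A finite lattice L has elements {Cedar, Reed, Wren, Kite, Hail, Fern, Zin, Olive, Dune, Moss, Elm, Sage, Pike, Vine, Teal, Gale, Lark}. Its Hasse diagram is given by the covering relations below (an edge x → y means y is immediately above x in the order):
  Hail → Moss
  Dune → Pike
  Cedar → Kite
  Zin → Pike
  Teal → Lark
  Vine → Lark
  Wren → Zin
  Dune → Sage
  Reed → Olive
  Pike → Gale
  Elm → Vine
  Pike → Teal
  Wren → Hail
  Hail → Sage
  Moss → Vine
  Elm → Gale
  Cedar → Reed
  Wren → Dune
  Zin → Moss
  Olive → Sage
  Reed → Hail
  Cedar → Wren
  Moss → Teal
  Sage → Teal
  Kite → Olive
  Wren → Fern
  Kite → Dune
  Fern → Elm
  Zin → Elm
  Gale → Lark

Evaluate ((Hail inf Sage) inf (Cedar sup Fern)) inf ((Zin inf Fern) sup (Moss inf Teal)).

Hail ∧ Sage = Hail
Cedar ∨ Fern = Fern
Hail ∧ Fern = Wren
Zin ∧ Fern = Wren
Moss ∧ Teal = Moss
Wren ∨ Moss = Moss
Wren ∧ Moss = Wren

Wren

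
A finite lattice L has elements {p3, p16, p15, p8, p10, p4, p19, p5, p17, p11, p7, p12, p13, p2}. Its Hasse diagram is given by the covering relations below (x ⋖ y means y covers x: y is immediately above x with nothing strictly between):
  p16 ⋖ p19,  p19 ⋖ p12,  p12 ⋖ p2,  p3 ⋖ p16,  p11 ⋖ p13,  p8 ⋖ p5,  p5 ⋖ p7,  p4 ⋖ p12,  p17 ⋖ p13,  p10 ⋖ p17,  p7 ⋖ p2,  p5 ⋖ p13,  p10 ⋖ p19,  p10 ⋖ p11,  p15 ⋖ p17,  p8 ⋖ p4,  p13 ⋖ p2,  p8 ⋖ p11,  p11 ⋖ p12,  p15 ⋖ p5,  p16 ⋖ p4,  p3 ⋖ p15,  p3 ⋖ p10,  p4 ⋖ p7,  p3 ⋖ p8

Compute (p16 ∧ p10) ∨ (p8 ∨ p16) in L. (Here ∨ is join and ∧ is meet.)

p4

p16 ∧ p10 = p3
p8 ∨ p16 = p4
p3 ∨ p4 = p4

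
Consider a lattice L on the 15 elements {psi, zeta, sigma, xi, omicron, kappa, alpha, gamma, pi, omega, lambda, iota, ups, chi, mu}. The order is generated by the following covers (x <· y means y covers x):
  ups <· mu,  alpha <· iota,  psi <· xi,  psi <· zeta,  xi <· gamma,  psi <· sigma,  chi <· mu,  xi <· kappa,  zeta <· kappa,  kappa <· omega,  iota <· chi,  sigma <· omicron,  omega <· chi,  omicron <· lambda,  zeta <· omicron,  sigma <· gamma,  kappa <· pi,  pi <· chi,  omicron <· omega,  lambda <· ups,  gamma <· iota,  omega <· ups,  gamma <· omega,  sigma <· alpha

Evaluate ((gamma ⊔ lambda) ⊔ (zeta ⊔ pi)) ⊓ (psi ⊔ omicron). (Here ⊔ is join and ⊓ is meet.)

gamma ∨ lambda = ups
zeta ∨ pi = pi
ups ∨ pi = mu
psi ∨ omicron = omicron
mu ∧ omicron = omicron

omicron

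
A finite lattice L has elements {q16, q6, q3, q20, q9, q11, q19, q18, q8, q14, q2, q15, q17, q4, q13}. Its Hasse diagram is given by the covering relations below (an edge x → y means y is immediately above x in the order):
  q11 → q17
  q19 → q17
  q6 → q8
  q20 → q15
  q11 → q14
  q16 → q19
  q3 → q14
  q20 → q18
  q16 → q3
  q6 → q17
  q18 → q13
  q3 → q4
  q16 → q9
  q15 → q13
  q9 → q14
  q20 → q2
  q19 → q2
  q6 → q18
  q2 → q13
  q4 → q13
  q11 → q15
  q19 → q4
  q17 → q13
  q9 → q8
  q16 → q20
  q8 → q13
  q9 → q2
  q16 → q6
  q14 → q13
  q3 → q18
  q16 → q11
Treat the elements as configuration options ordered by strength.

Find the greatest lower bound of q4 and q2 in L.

q19

Common lower bounds of {q4, q2}: q16, q19.
The greatest among these is q19.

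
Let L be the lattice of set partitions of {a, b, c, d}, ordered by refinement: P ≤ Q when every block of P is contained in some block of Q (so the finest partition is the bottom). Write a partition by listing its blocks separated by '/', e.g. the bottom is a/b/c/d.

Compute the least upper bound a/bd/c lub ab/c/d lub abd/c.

The join of a/bd/c, ab/c/d, abd/c merges any blocks that overlap across the partitions, giving abd/c.

abd/c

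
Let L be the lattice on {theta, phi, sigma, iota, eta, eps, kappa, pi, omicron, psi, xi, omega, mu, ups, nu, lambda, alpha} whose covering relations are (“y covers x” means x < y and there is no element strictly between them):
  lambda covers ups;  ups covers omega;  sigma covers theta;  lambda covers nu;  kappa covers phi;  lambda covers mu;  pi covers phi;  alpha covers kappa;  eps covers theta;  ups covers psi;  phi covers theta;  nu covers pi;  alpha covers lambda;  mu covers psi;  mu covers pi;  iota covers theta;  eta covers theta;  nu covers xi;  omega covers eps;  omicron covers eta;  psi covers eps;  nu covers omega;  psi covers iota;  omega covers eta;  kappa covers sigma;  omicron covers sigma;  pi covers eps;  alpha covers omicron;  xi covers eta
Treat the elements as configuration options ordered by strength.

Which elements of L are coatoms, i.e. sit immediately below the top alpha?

kappa, lambda, omicron

The coatoms are exactly the elements covered by alpha: kappa, lambda, omicron.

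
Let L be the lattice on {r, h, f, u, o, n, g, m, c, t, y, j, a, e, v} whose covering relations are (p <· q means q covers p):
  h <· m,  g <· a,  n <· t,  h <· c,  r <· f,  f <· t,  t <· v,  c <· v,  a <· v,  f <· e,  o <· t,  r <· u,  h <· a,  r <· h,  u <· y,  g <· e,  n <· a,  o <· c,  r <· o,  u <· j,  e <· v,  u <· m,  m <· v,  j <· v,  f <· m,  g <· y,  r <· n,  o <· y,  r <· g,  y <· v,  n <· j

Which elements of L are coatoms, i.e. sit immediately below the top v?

The coatoms are exactly the elements covered by v: a, c, e, j, m, t, y.

a, c, e, j, m, t, y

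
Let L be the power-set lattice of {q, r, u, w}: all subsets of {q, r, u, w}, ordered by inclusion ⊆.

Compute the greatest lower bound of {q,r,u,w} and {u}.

{u}

Under ⊆, meet is intersection: {q,r,u,w} ∩ {u} = {u}.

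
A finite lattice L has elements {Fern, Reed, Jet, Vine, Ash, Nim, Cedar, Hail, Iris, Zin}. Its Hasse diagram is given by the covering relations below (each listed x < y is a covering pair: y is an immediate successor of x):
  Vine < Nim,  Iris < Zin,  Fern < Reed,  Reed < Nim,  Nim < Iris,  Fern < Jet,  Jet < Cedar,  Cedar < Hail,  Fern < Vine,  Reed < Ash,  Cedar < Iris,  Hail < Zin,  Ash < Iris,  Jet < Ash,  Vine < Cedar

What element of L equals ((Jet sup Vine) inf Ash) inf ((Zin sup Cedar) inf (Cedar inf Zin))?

Jet ∨ Vine = Cedar
Cedar ∧ Ash = Jet
Zin ∨ Cedar = Zin
Cedar ∧ Zin = Cedar
Zin ∧ Cedar = Cedar
Jet ∧ Cedar = Jet

Jet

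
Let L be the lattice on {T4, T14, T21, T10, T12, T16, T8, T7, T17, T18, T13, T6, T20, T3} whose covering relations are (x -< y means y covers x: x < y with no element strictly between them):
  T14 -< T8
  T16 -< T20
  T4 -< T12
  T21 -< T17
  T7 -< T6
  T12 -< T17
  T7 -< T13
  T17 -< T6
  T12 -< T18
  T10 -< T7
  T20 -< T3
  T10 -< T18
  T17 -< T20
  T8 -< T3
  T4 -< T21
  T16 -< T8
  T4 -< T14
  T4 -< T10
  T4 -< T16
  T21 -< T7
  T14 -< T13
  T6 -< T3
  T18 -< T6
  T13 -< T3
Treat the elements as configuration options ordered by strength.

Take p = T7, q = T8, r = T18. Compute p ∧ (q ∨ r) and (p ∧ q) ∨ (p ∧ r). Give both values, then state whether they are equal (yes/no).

T7; T10; no

q ∨ r = T3, so p ∧ (q ∨ r) = T7 ∧ T3 = T7.
p ∧ q = T4 and p ∧ r = T10, so (p ∧ q) ∨ (p ∧ r) = T4 ∨ T10 = T10.
Equal: no.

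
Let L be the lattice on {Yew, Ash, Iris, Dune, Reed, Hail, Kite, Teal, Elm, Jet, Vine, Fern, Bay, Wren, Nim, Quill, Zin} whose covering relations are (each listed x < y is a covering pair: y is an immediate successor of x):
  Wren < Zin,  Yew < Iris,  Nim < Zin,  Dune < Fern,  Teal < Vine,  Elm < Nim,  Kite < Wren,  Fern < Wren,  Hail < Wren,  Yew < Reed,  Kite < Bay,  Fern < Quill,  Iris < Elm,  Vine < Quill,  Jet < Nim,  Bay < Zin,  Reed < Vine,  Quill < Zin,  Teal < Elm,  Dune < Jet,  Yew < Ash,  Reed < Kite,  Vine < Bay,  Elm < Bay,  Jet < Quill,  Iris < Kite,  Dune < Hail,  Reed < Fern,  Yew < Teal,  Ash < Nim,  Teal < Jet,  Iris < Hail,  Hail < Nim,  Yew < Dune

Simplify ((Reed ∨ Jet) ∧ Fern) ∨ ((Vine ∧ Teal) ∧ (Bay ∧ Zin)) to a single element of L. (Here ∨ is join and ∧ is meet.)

Reed ∨ Jet = Quill
Quill ∧ Fern = Fern
Vine ∧ Teal = Teal
Bay ∧ Zin = Bay
Teal ∧ Bay = Teal
Fern ∨ Teal = Quill

Quill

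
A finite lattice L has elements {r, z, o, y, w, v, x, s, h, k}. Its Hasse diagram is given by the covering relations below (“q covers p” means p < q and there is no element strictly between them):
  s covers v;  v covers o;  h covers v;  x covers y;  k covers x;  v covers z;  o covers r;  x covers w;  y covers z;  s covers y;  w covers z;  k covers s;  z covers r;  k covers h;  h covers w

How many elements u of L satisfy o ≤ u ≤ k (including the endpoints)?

The interval [o, k] = {h, k, o, s, v}, which has 5 elements.

5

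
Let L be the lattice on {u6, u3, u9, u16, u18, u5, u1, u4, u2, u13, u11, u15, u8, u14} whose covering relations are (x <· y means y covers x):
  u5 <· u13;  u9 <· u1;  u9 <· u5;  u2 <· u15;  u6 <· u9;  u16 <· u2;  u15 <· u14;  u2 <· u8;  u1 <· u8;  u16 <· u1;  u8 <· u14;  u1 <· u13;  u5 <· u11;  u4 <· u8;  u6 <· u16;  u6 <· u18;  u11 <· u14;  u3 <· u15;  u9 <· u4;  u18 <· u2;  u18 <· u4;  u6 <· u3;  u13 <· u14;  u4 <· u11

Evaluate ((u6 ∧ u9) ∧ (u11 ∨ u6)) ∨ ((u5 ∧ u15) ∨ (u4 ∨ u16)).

u8

u6 ∧ u9 = u6
u11 ∨ u6 = u11
u6 ∧ u11 = u6
u5 ∧ u15 = u6
u4 ∨ u16 = u8
u6 ∨ u8 = u8
u6 ∨ u8 = u8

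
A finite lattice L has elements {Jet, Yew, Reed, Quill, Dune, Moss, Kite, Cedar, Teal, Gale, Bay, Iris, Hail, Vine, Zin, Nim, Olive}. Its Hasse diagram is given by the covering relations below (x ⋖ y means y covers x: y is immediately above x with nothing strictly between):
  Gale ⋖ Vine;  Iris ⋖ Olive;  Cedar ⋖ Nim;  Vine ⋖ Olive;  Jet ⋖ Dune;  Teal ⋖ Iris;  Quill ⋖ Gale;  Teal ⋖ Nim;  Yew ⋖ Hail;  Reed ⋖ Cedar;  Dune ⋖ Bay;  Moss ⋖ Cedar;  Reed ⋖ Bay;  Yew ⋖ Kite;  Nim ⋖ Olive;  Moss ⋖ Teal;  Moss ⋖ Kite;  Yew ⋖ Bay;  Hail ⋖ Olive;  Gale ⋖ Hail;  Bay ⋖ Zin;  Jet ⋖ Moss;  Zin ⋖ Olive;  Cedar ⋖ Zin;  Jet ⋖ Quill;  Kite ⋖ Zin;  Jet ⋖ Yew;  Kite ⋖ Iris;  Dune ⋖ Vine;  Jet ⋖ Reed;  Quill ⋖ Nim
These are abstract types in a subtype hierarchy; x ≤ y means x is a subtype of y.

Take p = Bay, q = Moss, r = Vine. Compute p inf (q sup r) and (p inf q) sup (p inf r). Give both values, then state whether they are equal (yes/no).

Bay; Dune; no

q sup r = Olive, so p inf (q sup r) = Bay inf Olive = Bay.
p inf q = Jet and p inf r = Dune, so (p inf q) sup (p inf r) = Jet sup Dune = Dune.
Equal: no.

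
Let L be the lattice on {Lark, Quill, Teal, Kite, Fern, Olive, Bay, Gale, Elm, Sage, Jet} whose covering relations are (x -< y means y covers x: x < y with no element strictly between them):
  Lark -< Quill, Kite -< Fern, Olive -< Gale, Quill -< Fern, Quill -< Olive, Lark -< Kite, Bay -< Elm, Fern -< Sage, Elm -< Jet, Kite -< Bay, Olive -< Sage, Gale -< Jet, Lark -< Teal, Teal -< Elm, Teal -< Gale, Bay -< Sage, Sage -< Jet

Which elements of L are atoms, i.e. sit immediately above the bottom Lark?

The atoms are exactly the elements that cover Lark: Kite, Quill, Teal.

Kite, Quill, Teal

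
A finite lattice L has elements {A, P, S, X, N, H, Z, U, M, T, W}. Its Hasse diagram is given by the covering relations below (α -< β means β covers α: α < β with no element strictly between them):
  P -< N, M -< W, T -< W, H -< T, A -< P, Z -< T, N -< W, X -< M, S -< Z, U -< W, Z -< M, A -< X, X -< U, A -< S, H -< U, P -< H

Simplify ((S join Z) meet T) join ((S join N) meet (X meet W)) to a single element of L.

S ∨ Z = Z
Z ∧ T = Z
S ∨ N = W
X ∧ W = X
W ∧ X = X
Z ∨ X = M

M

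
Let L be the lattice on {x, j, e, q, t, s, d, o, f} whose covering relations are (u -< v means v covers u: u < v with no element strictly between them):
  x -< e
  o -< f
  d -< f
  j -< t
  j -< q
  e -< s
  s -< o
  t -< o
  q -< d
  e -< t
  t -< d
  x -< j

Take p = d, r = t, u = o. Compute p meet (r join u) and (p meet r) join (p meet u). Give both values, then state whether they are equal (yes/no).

t; t; yes

r join u = o, so p meet (r join u) = d meet o = t.
p meet r = t and p meet u = t, so (p meet r) join (p meet u) = t join t = t.
Equal: yes.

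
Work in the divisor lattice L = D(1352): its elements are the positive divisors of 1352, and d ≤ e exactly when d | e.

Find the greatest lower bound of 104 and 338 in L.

In the divisibility order, the meet is the greatest common divisor: gcd(104, 338) = 26.

26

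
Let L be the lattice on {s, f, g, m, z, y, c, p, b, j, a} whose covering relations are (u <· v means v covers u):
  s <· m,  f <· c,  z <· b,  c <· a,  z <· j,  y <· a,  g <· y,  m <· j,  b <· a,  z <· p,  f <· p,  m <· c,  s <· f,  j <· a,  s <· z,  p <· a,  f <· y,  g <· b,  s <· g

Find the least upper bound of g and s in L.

g

Common upper bounds of {g, s}: a, b, g, y.
The least among these is g.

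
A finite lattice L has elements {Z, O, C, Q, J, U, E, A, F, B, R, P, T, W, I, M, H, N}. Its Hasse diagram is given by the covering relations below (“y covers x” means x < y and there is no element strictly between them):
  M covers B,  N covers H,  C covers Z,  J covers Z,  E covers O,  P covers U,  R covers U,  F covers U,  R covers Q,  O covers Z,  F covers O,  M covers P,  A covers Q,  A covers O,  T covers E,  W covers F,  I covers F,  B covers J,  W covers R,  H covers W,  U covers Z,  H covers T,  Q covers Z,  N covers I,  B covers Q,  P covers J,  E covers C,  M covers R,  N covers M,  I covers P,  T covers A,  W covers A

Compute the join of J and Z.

J

Common upper bounds of {J, Z}: B, I, J, M, N, P.
The least among these is J.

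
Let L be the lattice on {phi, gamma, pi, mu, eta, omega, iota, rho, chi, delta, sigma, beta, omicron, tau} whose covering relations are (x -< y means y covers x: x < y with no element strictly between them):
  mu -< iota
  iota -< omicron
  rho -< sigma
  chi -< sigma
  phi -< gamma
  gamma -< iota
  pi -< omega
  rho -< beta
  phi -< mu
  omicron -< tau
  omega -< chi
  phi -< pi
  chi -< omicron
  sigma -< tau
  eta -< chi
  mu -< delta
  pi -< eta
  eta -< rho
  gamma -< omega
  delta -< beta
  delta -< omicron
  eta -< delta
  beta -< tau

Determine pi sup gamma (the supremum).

Common upper bounds of {pi, gamma}: chi, omega, omicron, sigma, tau.
The least among these is omega.

omega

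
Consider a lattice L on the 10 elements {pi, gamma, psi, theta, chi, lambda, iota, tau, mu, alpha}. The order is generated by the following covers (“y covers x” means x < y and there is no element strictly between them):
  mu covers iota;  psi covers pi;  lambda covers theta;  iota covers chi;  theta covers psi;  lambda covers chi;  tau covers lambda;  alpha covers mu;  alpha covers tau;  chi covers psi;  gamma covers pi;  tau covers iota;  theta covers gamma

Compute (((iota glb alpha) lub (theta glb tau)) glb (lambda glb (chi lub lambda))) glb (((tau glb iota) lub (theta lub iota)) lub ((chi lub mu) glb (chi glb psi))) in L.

iota ∧ alpha = iota
theta ∧ tau = theta
iota ∨ theta = tau
chi ∨ lambda = lambda
lambda ∧ lambda = lambda
tau ∧ lambda = lambda
tau ∧ iota = iota
theta ∨ iota = tau
iota ∨ tau = tau
chi ∨ mu = mu
chi ∧ psi = psi
mu ∧ psi = psi
tau ∨ psi = tau
lambda ∧ tau = lambda

lambda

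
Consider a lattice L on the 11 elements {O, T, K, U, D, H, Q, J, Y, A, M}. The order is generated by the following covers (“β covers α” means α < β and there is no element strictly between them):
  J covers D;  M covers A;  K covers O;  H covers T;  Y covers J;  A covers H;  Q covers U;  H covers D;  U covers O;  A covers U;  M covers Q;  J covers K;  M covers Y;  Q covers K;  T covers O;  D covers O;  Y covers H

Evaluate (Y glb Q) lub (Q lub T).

Y ∧ Q = K
Q ∨ T = M
K ∨ M = M

M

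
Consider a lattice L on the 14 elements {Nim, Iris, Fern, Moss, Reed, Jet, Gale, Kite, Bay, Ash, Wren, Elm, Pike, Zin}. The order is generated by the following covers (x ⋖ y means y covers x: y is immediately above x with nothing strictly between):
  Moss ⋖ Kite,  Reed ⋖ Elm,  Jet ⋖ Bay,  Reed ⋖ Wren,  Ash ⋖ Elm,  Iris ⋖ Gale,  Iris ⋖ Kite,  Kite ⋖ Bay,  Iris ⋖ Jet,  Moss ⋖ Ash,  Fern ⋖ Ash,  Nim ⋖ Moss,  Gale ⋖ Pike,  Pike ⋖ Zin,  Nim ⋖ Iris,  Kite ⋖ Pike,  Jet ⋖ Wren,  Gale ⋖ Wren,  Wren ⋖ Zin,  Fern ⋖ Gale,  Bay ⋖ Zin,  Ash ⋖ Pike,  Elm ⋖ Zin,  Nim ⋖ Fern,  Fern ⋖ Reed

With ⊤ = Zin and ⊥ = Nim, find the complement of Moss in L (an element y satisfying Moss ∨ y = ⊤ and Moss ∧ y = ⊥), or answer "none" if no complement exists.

Need y with Moss ∨ y = Zin and Moss ∧ y = Nim.
Checking each element gives: Wren.

Wren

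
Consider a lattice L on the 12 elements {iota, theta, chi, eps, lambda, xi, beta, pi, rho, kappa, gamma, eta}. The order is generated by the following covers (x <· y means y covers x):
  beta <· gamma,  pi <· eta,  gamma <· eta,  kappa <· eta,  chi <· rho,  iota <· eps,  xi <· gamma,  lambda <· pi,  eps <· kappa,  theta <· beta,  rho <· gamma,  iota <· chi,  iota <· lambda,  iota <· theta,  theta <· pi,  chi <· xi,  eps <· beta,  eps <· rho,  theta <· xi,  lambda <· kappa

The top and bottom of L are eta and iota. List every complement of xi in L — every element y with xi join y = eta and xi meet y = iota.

kappa, lambda

Need y with xi ∨ y = eta and xi ∧ y = iota.
Checking each element gives: kappa, lambda.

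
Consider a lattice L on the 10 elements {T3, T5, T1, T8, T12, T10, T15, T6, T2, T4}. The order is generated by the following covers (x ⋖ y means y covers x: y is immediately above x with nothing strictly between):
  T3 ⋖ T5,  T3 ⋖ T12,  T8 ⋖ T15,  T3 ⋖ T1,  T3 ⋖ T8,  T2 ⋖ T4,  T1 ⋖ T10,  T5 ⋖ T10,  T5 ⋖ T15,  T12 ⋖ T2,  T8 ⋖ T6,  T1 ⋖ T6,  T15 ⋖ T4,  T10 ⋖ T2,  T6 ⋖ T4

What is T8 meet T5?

T3

Common lower bounds of {T8, T5}: T3.
The greatest among these is T3.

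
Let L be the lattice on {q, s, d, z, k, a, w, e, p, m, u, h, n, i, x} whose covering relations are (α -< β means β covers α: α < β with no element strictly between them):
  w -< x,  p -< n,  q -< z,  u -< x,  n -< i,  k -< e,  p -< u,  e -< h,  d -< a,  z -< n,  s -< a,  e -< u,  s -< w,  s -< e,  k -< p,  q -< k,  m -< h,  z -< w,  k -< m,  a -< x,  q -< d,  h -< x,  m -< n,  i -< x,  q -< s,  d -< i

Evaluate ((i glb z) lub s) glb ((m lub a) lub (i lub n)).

i ∧ z = z
z ∨ s = w
m ∨ a = x
i ∨ n = i
x ∨ i = x
w ∧ x = w

w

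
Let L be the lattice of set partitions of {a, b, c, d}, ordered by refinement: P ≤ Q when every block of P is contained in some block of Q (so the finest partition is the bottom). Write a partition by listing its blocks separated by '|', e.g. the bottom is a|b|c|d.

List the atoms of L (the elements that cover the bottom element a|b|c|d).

The atoms are exactly the elements that cover a|b|c|d: ab|c|d, ac|b|d, ad|b|c, a|bc|d, a|bd|c, a|b|cd.

ab|c|d, ac|b|d, ad|b|c, a|bc|d, a|bd|c, a|b|cd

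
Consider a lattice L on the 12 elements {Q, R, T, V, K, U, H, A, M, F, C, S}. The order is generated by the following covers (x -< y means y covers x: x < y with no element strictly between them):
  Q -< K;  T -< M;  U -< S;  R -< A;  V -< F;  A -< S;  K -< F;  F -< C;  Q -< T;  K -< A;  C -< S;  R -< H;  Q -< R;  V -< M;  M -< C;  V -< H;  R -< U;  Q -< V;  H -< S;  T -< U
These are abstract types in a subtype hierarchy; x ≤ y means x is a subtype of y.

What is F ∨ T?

C

Common upper bounds of {F, T}: C, S.
The least among these is C.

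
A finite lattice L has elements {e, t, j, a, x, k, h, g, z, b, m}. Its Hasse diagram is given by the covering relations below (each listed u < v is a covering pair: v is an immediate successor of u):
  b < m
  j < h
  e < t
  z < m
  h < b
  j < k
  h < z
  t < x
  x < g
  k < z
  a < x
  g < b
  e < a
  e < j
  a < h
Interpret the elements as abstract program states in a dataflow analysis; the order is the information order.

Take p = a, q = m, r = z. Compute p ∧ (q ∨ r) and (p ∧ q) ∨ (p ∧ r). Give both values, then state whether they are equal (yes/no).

q ∨ r = m, so p ∧ (q ∨ r) = a ∧ m = a.
p ∧ q = a and p ∧ r = a, so (p ∧ q) ∨ (p ∧ r) = a ∨ a = a.
Equal: yes.

a; a; yes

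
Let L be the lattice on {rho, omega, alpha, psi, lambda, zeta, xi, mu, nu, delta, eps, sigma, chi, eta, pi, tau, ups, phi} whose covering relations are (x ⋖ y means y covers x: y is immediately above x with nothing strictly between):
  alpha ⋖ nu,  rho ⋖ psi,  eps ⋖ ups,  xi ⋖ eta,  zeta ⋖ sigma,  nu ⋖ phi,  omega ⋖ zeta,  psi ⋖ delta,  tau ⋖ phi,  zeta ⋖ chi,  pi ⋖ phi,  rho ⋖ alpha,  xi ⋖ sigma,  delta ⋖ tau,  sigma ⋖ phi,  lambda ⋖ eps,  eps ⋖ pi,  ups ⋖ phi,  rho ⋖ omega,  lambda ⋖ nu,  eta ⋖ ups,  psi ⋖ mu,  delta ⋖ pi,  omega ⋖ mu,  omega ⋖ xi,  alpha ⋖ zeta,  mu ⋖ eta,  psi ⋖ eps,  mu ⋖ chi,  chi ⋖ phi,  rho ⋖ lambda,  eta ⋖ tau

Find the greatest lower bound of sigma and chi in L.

Common lower bounds of {sigma, chi}: alpha, omega, rho, zeta.
The greatest among these is zeta.

zeta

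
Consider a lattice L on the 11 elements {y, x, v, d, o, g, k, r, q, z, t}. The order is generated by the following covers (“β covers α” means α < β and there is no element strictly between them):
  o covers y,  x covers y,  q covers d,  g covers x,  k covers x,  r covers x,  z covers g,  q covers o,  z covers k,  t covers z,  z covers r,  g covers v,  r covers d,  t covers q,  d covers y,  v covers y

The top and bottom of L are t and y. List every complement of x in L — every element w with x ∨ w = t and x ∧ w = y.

Need w with x ∨ w = t and x ∧ w = y.
Checking each element gives: o, q.

o, q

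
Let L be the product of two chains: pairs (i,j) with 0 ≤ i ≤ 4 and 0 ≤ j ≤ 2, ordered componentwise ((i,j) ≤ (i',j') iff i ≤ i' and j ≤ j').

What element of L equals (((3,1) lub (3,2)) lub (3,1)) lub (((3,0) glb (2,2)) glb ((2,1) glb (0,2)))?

(3,1) ∨ (3,2) = (3,2)
(3,2) ∨ (3,1) = (3,2)
(3,0) ∧ (2,2) = (2,0)
(2,1) ∧ (0,2) = (0,1)
(2,0) ∧ (0,1) = (0,0)
(3,2) ∨ (0,0) = (3,2)

(3,2)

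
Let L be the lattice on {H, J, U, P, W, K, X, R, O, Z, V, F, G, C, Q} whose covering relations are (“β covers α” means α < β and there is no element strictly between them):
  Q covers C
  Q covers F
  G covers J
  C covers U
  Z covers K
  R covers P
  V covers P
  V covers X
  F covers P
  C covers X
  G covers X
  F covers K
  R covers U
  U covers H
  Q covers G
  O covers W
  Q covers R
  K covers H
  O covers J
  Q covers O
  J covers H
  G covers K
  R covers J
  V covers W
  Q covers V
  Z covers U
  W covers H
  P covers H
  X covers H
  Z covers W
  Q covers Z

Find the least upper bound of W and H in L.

W

Common upper bounds of {W, H}: O, Q, V, W, Z.
The least among these is W.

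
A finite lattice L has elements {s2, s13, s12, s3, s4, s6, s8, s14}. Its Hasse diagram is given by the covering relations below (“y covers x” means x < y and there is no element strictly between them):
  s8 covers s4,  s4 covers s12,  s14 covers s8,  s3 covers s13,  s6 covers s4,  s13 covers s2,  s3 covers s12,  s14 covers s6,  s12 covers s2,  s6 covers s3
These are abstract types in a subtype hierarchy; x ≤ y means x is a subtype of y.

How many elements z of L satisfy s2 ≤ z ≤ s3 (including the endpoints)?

4

The interval [s2, s3] = {s12, s13, s2, s3}, which has 4 elements.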